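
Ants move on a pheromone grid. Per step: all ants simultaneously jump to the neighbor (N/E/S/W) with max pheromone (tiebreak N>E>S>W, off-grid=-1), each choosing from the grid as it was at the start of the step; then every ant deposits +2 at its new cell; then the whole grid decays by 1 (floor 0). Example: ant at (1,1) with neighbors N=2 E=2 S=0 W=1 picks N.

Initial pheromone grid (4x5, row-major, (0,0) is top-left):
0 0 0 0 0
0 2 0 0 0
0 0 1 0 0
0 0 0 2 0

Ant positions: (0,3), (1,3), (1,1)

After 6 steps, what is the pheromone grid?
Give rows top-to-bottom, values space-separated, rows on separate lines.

After step 1: ants at (0,4),(0,3),(0,1)
  0 1 0 1 1
  0 1 0 0 0
  0 0 0 0 0
  0 0 0 1 0
After step 2: ants at (0,3),(0,4),(1,1)
  0 0 0 2 2
  0 2 0 0 0
  0 0 0 0 0
  0 0 0 0 0
After step 3: ants at (0,4),(0,3),(0,1)
  0 1 0 3 3
  0 1 0 0 0
  0 0 0 0 0
  0 0 0 0 0
After step 4: ants at (0,3),(0,4),(1,1)
  0 0 0 4 4
  0 2 0 0 0
  0 0 0 0 0
  0 0 0 0 0
After step 5: ants at (0,4),(0,3),(0,1)
  0 1 0 5 5
  0 1 0 0 0
  0 0 0 0 0
  0 0 0 0 0
After step 6: ants at (0,3),(0,4),(1,1)
  0 0 0 6 6
  0 2 0 0 0
  0 0 0 0 0
  0 0 0 0 0

0 0 0 6 6
0 2 0 0 0
0 0 0 0 0
0 0 0 0 0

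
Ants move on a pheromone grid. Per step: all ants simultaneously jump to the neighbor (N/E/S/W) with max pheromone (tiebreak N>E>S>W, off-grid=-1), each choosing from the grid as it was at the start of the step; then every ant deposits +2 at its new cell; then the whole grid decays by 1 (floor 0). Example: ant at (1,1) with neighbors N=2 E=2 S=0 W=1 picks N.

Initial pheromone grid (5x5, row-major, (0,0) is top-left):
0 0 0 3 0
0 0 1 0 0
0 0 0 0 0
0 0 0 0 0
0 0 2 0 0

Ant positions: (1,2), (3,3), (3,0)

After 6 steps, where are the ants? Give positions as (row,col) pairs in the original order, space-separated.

Step 1: ant0:(1,2)->N->(0,2) | ant1:(3,3)->N->(2,3) | ant2:(3,0)->N->(2,0)
  grid max=2 at (0,3)
Step 2: ant0:(0,2)->E->(0,3) | ant1:(2,3)->N->(1,3) | ant2:(2,0)->N->(1,0)
  grid max=3 at (0,3)
Step 3: ant0:(0,3)->S->(1,3) | ant1:(1,3)->N->(0,3) | ant2:(1,0)->N->(0,0)
  grid max=4 at (0,3)
Step 4: ant0:(1,3)->N->(0,3) | ant1:(0,3)->S->(1,3) | ant2:(0,0)->E->(0,1)
  grid max=5 at (0,3)
Step 5: ant0:(0,3)->S->(1,3) | ant1:(1,3)->N->(0,3) | ant2:(0,1)->E->(0,2)
  grid max=6 at (0,3)
Step 6: ant0:(1,3)->N->(0,3) | ant1:(0,3)->S->(1,3) | ant2:(0,2)->E->(0,3)
  grid max=9 at (0,3)

(0,3) (1,3) (0,3)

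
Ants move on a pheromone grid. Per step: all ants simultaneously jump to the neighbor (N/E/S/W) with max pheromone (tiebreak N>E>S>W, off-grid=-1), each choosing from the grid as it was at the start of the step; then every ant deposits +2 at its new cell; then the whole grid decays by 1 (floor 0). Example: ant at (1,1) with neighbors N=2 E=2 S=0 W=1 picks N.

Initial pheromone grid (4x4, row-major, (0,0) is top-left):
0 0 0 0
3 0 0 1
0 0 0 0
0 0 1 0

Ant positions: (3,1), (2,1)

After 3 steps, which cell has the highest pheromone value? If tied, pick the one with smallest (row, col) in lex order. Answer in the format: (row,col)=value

Answer: (1,0)=2

Derivation:
Step 1: ant0:(3,1)->E->(3,2) | ant1:(2,1)->N->(1,1)
  grid max=2 at (1,0)
Step 2: ant0:(3,2)->N->(2,2) | ant1:(1,1)->W->(1,0)
  grid max=3 at (1,0)
Step 3: ant0:(2,2)->S->(3,2) | ant1:(1,0)->N->(0,0)
  grid max=2 at (1,0)
Final grid:
  1 0 0 0
  2 0 0 0
  0 0 0 0
  0 0 2 0
Max pheromone 2 at (1,0)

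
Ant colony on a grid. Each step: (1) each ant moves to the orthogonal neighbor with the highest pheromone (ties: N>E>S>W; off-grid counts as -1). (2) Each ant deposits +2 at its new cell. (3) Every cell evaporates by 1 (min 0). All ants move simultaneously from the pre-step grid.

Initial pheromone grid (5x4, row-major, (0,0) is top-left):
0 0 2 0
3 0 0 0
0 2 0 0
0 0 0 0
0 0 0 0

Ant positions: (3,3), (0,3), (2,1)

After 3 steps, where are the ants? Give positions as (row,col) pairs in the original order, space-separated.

Step 1: ant0:(3,3)->N->(2,3) | ant1:(0,3)->W->(0,2) | ant2:(2,1)->N->(1,1)
  grid max=3 at (0,2)
Step 2: ant0:(2,3)->N->(1,3) | ant1:(0,2)->E->(0,3) | ant2:(1,1)->W->(1,0)
  grid max=3 at (1,0)
Step 3: ant0:(1,3)->N->(0,3) | ant1:(0,3)->W->(0,2) | ant2:(1,0)->N->(0,0)
  grid max=3 at (0,2)

(0,3) (0,2) (0,0)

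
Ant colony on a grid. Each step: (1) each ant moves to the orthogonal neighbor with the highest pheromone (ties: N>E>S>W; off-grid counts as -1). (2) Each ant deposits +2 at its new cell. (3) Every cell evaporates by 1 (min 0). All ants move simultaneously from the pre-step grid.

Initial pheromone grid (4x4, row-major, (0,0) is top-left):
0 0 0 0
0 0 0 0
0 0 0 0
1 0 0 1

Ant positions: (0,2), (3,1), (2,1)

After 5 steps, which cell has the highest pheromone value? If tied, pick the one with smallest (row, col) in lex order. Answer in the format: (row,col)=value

Step 1: ant0:(0,2)->E->(0,3) | ant1:(3,1)->W->(3,0) | ant2:(2,1)->N->(1,1)
  grid max=2 at (3,0)
Step 2: ant0:(0,3)->S->(1,3) | ant1:(3,0)->N->(2,0) | ant2:(1,1)->N->(0,1)
  grid max=1 at (0,1)
Step 3: ant0:(1,3)->N->(0,3) | ant1:(2,0)->S->(3,0) | ant2:(0,1)->E->(0,2)
  grid max=2 at (3,0)
Step 4: ant0:(0,3)->W->(0,2) | ant1:(3,0)->N->(2,0) | ant2:(0,2)->E->(0,3)
  grid max=2 at (0,2)
Step 5: ant0:(0,2)->E->(0,3) | ant1:(2,0)->S->(3,0) | ant2:(0,3)->W->(0,2)
  grid max=3 at (0,2)
Final grid:
  0 0 3 3
  0 0 0 0
  0 0 0 0
  2 0 0 0
Max pheromone 3 at (0,2)

Answer: (0,2)=3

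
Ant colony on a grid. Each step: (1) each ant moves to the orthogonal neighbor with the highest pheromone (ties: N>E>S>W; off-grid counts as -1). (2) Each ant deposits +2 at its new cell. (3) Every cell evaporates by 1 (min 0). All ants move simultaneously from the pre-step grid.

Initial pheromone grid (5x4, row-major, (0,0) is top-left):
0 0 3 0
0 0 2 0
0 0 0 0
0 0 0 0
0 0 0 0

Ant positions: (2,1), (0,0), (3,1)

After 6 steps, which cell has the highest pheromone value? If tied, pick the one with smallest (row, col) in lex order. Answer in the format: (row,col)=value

Step 1: ant0:(2,1)->N->(1,1) | ant1:(0,0)->E->(0,1) | ant2:(3,1)->N->(2,1)
  grid max=2 at (0,2)
Step 2: ant0:(1,1)->N->(0,1) | ant1:(0,1)->E->(0,2) | ant2:(2,1)->N->(1,1)
  grid max=3 at (0,2)
Step 3: ant0:(0,1)->E->(0,2) | ant1:(0,2)->W->(0,1) | ant2:(1,1)->N->(0,1)
  grid max=5 at (0,1)
Step 4: ant0:(0,2)->W->(0,1) | ant1:(0,1)->E->(0,2) | ant2:(0,1)->E->(0,2)
  grid max=7 at (0,2)
Step 5: ant0:(0,1)->E->(0,2) | ant1:(0,2)->W->(0,1) | ant2:(0,2)->W->(0,1)
  grid max=9 at (0,1)
Step 6: ant0:(0,2)->W->(0,1) | ant1:(0,1)->E->(0,2) | ant2:(0,1)->E->(0,2)
  grid max=11 at (0,2)
Final grid:
  0 10 11 0
  0 0 0 0
  0 0 0 0
  0 0 0 0
  0 0 0 0
Max pheromone 11 at (0,2)

Answer: (0,2)=11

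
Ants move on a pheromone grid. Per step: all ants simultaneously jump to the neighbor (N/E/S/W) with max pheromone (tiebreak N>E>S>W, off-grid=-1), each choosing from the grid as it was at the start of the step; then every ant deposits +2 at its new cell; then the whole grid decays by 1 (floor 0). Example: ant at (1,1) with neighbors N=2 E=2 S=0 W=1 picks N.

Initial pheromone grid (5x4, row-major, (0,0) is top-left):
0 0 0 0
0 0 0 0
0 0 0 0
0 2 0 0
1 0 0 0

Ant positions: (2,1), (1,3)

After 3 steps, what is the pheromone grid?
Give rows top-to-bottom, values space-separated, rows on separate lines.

After step 1: ants at (3,1),(0,3)
  0 0 0 1
  0 0 0 0
  0 0 0 0
  0 3 0 0
  0 0 0 0
After step 2: ants at (2,1),(1,3)
  0 0 0 0
  0 0 0 1
  0 1 0 0
  0 2 0 0
  0 0 0 0
After step 3: ants at (3,1),(0,3)
  0 0 0 1
  0 0 0 0
  0 0 0 0
  0 3 0 0
  0 0 0 0

0 0 0 1
0 0 0 0
0 0 0 0
0 3 0 0
0 0 0 0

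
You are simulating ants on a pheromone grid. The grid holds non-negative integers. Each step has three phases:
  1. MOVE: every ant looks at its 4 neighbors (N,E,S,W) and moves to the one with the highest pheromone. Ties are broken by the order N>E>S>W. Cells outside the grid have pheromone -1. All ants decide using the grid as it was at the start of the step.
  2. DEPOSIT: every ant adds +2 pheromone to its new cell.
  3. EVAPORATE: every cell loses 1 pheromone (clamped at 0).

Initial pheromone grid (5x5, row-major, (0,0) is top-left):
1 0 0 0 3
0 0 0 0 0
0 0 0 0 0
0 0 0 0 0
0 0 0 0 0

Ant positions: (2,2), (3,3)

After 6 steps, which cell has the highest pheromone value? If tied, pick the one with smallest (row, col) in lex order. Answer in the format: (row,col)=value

Answer: (0,4)=5

Derivation:
Step 1: ant0:(2,2)->N->(1,2) | ant1:(3,3)->N->(2,3)
  grid max=2 at (0,4)
Step 2: ant0:(1,2)->N->(0,2) | ant1:(2,3)->N->(1,3)
  grid max=1 at (0,2)
Step 3: ant0:(0,2)->E->(0,3) | ant1:(1,3)->N->(0,3)
  grid max=3 at (0,3)
Step 4: ant0:(0,3)->E->(0,4) | ant1:(0,3)->E->(0,4)
  grid max=3 at (0,4)
Step 5: ant0:(0,4)->W->(0,3) | ant1:(0,4)->W->(0,3)
  grid max=5 at (0,3)
Step 6: ant0:(0,3)->E->(0,4) | ant1:(0,3)->E->(0,4)
  grid max=5 at (0,4)
Final grid:
  0 0 0 4 5
  0 0 0 0 0
  0 0 0 0 0
  0 0 0 0 0
  0 0 0 0 0
Max pheromone 5 at (0,4)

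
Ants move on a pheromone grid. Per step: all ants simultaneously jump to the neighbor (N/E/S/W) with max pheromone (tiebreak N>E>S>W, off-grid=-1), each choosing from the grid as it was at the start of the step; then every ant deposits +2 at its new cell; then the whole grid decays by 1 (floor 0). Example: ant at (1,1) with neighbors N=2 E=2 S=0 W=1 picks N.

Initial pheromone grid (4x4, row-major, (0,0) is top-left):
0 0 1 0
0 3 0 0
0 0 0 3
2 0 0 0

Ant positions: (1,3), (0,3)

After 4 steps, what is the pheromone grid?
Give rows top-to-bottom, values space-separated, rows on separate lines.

After step 1: ants at (2,3),(0,2)
  0 0 2 0
  0 2 0 0
  0 0 0 4
  1 0 0 0
After step 2: ants at (1,3),(0,3)
  0 0 1 1
  0 1 0 1
  0 0 0 3
  0 0 0 0
After step 3: ants at (2,3),(1,3)
  0 0 0 0
  0 0 0 2
  0 0 0 4
  0 0 0 0
After step 4: ants at (1,3),(2,3)
  0 0 0 0
  0 0 0 3
  0 0 0 5
  0 0 0 0

0 0 0 0
0 0 0 3
0 0 0 5
0 0 0 0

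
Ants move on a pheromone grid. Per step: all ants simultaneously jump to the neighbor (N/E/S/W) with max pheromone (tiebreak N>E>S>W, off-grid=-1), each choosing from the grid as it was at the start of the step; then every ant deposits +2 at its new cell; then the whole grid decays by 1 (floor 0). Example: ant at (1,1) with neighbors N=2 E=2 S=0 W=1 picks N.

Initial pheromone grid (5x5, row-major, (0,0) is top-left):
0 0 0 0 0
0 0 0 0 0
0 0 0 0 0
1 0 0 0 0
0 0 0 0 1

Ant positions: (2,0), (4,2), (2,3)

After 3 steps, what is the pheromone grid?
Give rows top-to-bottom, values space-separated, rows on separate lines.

After step 1: ants at (3,0),(3,2),(1,3)
  0 0 0 0 0
  0 0 0 1 0
  0 0 0 0 0
  2 0 1 0 0
  0 0 0 0 0
After step 2: ants at (2,0),(2,2),(0,3)
  0 0 0 1 0
  0 0 0 0 0
  1 0 1 0 0
  1 0 0 0 0
  0 0 0 0 0
After step 3: ants at (3,0),(1,2),(0,4)
  0 0 0 0 1
  0 0 1 0 0
  0 0 0 0 0
  2 0 0 0 0
  0 0 0 0 0

0 0 0 0 1
0 0 1 0 0
0 0 0 0 0
2 0 0 0 0
0 0 0 0 0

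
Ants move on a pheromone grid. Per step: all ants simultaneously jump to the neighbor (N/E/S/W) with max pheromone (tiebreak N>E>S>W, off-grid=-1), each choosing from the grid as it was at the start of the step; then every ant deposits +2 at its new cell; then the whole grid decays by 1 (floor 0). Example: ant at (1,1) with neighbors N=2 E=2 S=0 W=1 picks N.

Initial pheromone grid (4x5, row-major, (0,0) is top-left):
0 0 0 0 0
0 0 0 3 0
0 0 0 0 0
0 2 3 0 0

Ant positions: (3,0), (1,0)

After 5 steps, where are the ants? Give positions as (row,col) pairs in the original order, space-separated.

Step 1: ant0:(3,0)->E->(3,1) | ant1:(1,0)->N->(0,0)
  grid max=3 at (3,1)
Step 2: ant0:(3,1)->E->(3,2) | ant1:(0,0)->E->(0,1)
  grid max=3 at (3,2)
Step 3: ant0:(3,2)->W->(3,1) | ant1:(0,1)->E->(0,2)
  grid max=3 at (3,1)
Step 4: ant0:(3,1)->E->(3,2) | ant1:(0,2)->E->(0,3)
  grid max=3 at (3,2)
Step 5: ant0:(3,2)->W->(3,1) | ant1:(0,3)->E->(0,4)
  grid max=3 at (3,1)

(3,1) (0,4)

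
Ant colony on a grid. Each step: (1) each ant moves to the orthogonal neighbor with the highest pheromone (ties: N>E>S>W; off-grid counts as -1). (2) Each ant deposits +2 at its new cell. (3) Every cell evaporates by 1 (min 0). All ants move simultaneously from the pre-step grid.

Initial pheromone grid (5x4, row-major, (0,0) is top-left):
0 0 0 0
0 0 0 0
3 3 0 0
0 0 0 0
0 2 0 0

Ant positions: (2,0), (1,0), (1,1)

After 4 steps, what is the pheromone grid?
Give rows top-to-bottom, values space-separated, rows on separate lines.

After step 1: ants at (2,1),(2,0),(2,1)
  0 0 0 0
  0 0 0 0
  4 6 0 0
  0 0 0 0
  0 1 0 0
After step 2: ants at (2,0),(2,1),(2,0)
  0 0 0 0
  0 0 0 0
  7 7 0 0
  0 0 0 0
  0 0 0 0
After step 3: ants at (2,1),(2,0),(2,1)
  0 0 0 0
  0 0 0 0
  8 10 0 0
  0 0 0 0
  0 0 0 0
After step 4: ants at (2,0),(2,1),(2,0)
  0 0 0 0
  0 0 0 0
  11 11 0 0
  0 0 0 0
  0 0 0 0

0 0 0 0
0 0 0 0
11 11 0 0
0 0 0 0
0 0 0 0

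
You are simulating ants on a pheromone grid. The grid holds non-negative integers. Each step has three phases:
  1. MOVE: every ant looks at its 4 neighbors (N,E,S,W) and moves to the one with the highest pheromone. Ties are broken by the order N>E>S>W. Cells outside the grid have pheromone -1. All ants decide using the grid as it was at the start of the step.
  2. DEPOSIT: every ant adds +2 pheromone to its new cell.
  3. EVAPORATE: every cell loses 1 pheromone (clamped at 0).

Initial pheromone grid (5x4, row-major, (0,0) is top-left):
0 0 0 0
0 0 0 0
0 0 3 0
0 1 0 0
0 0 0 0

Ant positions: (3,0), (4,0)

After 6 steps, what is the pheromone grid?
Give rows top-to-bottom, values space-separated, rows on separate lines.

After step 1: ants at (3,1),(3,0)
  0 0 0 0
  0 0 0 0
  0 0 2 0
  1 2 0 0
  0 0 0 0
After step 2: ants at (3,0),(3,1)
  0 0 0 0
  0 0 0 0
  0 0 1 0
  2 3 0 0
  0 0 0 0
After step 3: ants at (3,1),(3,0)
  0 0 0 0
  0 0 0 0
  0 0 0 0
  3 4 0 0
  0 0 0 0
After step 4: ants at (3,0),(3,1)
  0 0 0 0
  0 0 0 0
  0 0 0 0
  4 5 0 0
  0 0 0 0
After step 5: ants at (3,1),(3,0)
  0 0 0 0
  0 0 0 0
  0 0 0 0
  5 6 0 0
  0 0 0 0
After step 6: ants at (3,0),(3,1)
  0 0 0 0
  0 0 0 0
  0 0 0 0
  6 7 0 0
  0 0 0 0

0 0 0 0
0 0 0 0
0 0 0 0
6 7 0 0
0 0 0 0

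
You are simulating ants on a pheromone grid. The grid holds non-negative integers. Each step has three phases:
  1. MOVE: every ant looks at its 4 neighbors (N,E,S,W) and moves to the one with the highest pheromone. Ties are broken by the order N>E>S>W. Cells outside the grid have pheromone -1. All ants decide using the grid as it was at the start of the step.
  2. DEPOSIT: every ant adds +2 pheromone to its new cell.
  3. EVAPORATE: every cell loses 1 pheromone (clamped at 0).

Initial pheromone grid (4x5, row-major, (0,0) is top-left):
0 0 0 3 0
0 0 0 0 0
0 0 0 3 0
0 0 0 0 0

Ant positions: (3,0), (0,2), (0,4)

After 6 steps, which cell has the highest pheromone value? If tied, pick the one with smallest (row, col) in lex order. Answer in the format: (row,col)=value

Answer: (0,3)=11

Derivation:
Step 1: ant0:(3,0)->N->(2,0) | ant1:(0,2)->E->(0,3) | ant2:(0,4)->W->(0,3)
  grid max=6 at (0,3)
Step 2: ant0:(2,0)->N->(1,0) | ant1:(0,3)->E->(0,4) | ant2:(0,3)->E->(0,4)
  grid max=5 at (0,3)
Step 3: ant0:(1,0)->N->(0,0) | ant1:(0,4)->W->(0,3) | ant2:(0,4)->W->(0,3)
  grid max=8 at (0,3)
Step 4: ant0:(0,0)->E->(0,1) | ant1:(0,3)->E->(0,4) | ant2:(0,3)->E->(0,4)
  grid max=7 at (0,3)
Step 5: ant0:(0,1)->E->(0,2) | ant1:(0,4)->W->(0,3) | ant2:(0,4)->W->(0,3)
  grid max=10 at (0,3)
Step 6: ant0:(0,2)->E->(0,3) | ant1:(0,3)->E->(0,4) | ant2:(0,3)->E->(0,4)
  grid max=11 at (0,3)
Final grid:
  0 0 0 11 7
  0 0 0 0 0
  0 0 0 0 0
  0 0 0 0 0
Max pheromone 11 at (0,3)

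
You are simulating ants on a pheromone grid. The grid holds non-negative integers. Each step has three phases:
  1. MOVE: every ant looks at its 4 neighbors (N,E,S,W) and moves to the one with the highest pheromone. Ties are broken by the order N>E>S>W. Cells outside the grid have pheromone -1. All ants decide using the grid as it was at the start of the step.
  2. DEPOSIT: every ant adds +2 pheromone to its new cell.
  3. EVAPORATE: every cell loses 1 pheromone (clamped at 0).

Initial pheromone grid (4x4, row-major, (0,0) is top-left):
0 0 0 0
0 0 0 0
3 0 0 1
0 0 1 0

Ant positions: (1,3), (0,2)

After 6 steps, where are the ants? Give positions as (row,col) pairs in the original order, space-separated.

Step 1: ant0:(1,3)->S->(2,3) | ant1:(0,2)->E->(0,3)
  grid max=2 at (2,0)
Step 2: ant0:(2,3)->N->(1,3) | ant1:(0,3)->S->(1,3)
  grid max=3 at (1,3)
Step 3: ant0:(1,3)->S->(2,3) | ant1:(1,3)->S->(2,3)
  grid max=4 at (2,3)
Step 4: ant0:(2,3)->N->(1,3) | ant1:(2,3)->N->(1,3)
  grid max=5 at (1,3)
Step 5: ant0:(1,3)->S->(2,3) | ant1:(1,3)->S->(2,3)
  grid max=6 at (2,3)
Step 6: ant0:(2,3)->N->(1,3) | ant1:(2,3)->N->(1,3)
  grid max=7 at (1,3)

(1,3) (1,3)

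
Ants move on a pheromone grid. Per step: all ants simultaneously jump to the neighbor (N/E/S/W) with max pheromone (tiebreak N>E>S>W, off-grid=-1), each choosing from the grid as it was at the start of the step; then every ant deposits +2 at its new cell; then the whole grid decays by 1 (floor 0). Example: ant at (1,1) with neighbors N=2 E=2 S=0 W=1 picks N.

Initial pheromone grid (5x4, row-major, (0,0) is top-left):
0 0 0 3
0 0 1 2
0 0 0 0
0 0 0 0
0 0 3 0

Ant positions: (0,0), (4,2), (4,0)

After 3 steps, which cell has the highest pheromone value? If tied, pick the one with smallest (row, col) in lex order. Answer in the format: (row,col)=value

Step 1: ant0:(0,0)->E->(0,1) | ant1:(4,2)->N->(3,2) | ant2:(4,0)->N->(3,0)
  grid max=2 at (0,3)
Step 2: ant0:(0,1)->E->(0,2) | ant1:(3,2)->S->(4,2) | ant2:(3,0)->N->(2,0)
  grid max=3 at (4,2)
Step 3: ant0:(0,2)->E->(0,3) | ant1:(4,2)->N->(3,2) | ant2:(2,0)->N->(1,0)
  grid max=2 at (0,3)
Final grid:
  0 0 0 2
  1 0 0 0
  0 0 0 0
  0 0 1 0
  0 0 2 0
Max pheromone 2 at (0,3)

Answer: (0,3)=2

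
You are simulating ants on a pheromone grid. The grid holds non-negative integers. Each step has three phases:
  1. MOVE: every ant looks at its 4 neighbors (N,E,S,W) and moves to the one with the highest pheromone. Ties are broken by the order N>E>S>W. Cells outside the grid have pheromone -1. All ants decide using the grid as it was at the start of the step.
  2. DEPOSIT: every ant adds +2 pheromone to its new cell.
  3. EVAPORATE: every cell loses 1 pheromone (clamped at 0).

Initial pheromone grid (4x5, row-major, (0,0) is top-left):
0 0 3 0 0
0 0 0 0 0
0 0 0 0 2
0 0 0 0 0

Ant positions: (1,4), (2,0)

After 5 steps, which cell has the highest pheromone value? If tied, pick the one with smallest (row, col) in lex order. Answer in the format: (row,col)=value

Step 1: ant0:(1,4)->S->(2,4) | ant1:(2,0)->N->(1,0)
  grid max=3 at (2,4)
Step 2: ant0:(2,4)->N->(1,4) | ant1:(1,0)->N->(0,0)
  grid max=2 at (2,4)
Step 3: ant0:(1,4)->S->(2,4) | ant1:(0,0)->E->(0,1)
  grid max=3 at (2,4)
Step 4: ant0:(2,4)->N->(1,4) | ant1:(0,1)->E->(0,2)
  grid max=2 at (2,4)
Step 5: ant0:(1,4)->S->(2,4) | ant1:(0,2)->E->(0,3)
  grid max=3 at (2,4)
Final grid:
  0 0 0 1 0
  0 0 0 0 0
  0 0 0 0 3
  0 0 0 0 0
Max pheromone 3 at (2,4)

Answer: (2,4)=3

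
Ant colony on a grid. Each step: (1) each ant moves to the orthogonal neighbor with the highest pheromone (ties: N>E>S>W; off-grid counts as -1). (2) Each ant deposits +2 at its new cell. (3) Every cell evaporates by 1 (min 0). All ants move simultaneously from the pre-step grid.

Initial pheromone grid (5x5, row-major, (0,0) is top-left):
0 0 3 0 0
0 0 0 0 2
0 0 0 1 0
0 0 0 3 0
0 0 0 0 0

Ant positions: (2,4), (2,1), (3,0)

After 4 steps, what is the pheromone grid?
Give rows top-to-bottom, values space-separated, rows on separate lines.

After step 1: ants at (1,4),(1,1),(2,0)
  0 0 2 0 0
  0 1 0 0 3
  1 0 0 0 0
  0 0 0 2 0
  0 0 0 0 0
After step 2: ants at (0,4),(0,1),(1,0)
  0 1 1 0 1
  1 0 0 0 2
  0 0 0 0 0
  0 0 0 1 0
  0 0 0 0 0
After step 3: ants at (1,4),(0,2),(0,0)
  1 0 2 0 0
  0 0 0 0 3
  0 0 0 0 0
  0 0 0 0 0
  0 0 0 0 0
After step 4: ants at (0,4),(0,3),(0,1)
  0 1 1 1 1
  0 0 0 0 2
  0 0 0 0 0
  0 0 0 0 0
  0 0 0 0 0

0 1 1 1 1
0 0 0 0 2
0 0 0 0 0
0 0 0 0 0
0 0 0 0 0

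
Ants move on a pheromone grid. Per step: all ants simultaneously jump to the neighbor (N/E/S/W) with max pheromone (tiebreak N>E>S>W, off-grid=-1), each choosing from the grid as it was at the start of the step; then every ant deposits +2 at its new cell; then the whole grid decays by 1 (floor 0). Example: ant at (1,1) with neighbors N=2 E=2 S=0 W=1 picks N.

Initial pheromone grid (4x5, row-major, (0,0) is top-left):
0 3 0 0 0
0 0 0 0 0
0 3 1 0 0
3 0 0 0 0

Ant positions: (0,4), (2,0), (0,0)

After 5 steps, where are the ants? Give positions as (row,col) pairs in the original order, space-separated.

Step 1: ant0:(0,4)->S->(1,4) | ant1:(2,0)->E->(2,1) | ant2:(0,0)->E->(0,1)
  grid max=4 at (0,1)
Step 2: ant0:(1,4)->N->(0,4) | ant1:(2,1)->N->(1,1) | ant2:(0,1)->E->(0,2)
  grid max=3 at (0,1)
Step 3: ant0:(0,4)->S->(1,4) | ant1:(1,1)->N->(0,1) | ant2:(0,2)->W->(0,1)
  grid max=6 at (0,1)
Step 4: ant0:(1,4)->N->(0,4) | ant1:(0,1)->E->(0,2) | ant2:(0,1)->E->(0,2)
  grid max=5 at (0,1)
Step 5: ant0:(0,4)->S->(1,4) | ant1:(0,2)->W->(0,1) | ant2:(0,2)->W->(0,1)
  grid max=8 at (0,1)

(1,4) (0,1) (0,1)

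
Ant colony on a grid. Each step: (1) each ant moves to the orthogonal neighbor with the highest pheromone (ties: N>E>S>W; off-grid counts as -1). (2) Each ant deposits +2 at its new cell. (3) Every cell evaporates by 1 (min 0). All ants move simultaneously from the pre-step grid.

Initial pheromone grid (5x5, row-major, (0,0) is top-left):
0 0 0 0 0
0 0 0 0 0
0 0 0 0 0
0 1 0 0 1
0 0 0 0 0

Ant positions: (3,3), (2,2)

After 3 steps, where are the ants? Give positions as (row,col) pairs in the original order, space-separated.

Step 1: ant0:(3,3)->E->(3,4) | ant1:(2,2)->N->(1,2)
  grid max=2 at (3,4)
Step 2: ant0:(3,4)->N->(2,4) | ant1:(1,2)->N->(0,2)
  grid max=1 at (0,2)
Step 3: ant0:(2,4)->S->(3,4) | ant1:(0,2)->E->(0,3)
  grid max=2 at (3,4)

(3,4) (0,3)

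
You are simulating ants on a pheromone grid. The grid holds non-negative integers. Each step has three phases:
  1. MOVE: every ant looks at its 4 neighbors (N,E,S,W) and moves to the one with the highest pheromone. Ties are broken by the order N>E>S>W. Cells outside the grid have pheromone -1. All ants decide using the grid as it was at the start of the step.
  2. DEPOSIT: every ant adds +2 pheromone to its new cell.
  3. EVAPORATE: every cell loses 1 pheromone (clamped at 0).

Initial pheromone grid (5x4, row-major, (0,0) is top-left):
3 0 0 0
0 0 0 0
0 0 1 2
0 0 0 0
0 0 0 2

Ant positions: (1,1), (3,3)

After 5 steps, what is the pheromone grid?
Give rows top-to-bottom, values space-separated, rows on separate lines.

After step 1: ants at (0,1),(2,3)
  2 1 0 0
  0 0 0 0
  0 0 0 3
  0 0 0 0
  0 0 0 1
After step 2: ants at (0,0),(1,3)
  3 0 0 0
  0 0 0 1
  0 0 0 2
  0 0 0 0
  0 0 0 0
After step 3: ants at (0,1),(2,3)
  2 1 0 0
  0 0 0 0
  0 0 0 3
  0 0 0 0
  0 0 0 0
After step 4: ants at (0,0),(1,3)
  3 0 0 0
  0 0 0 1
  0 0 0 2
  0 0 0 0
  0 0 0 0
After step 5: ants at (0,1),(2,3)
  2 1 0 0
  0 0 0 0
  0 0 0 3
  0 0 0 0
  0 0 0 0

2 1 0 0
0 0 0 0
0 0 0 3
0 0 0 0
0 0 0 0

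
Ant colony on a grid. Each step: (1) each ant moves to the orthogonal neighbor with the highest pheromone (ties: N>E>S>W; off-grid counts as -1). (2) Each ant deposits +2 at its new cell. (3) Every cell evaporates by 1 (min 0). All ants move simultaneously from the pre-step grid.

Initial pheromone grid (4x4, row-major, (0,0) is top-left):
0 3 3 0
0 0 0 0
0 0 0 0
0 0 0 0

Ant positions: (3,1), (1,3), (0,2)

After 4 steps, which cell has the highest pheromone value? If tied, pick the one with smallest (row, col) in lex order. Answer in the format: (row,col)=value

Answer: (0,2)=9

Derivation:
Step 1: ant0:(3,1)->N->(2,1) | ant1:(1,3)->N->(0,3) | ant2:(0,2)->W->(0,1)
  grid max=4 at (0,1)
Step 2: ant0:(2,1)->N->(1,1) | ant1:(0,3)->W->(0,2) | ant2:(0,1)->E->(0,2)
  grid max=5 at (0,2)
Step 3: ant0:(1,1)->N->(0,1) | ant1:(0,2)->W->(0,1) | ant2:(0,2)->W->(0,1)
  grid max=8 at (0,1)
Step 4: ant0:(0,1)->E->(0,2) | ant1:(0,1)->E->(0,2) | ant2:(0,1)->E->(0,2)
  grid max=9 at (0,2)
Final grid:
  0 7 9 0
  0 0 0 0
  0 0 0 0
  0 0 0 0
Max pheromone 9 at (0,2)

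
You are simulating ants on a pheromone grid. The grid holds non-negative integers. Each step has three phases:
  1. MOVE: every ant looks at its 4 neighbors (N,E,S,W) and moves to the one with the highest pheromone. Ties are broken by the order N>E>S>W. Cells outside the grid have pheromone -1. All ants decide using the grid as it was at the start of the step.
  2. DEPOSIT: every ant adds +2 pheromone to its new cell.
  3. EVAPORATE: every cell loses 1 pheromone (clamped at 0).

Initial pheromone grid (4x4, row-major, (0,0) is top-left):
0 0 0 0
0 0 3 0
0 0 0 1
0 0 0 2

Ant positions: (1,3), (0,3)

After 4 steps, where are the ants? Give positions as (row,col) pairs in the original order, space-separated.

Step 1: ant0:(1,3)->W->(1,2) | ant1:(0,3)->S->(1,3)
  grid max=4 at (1,2)
Step 2: ant0:(1,2)->E->(1,3) | ant1:(1,3)->W->(1,2)
  grid max=5 at (1,2)
Step 3: ant0:(1,3)->W->(1,2) | ant1:(1,2)->E->(1,3)
  grid max=6 at (1,2)
Step 4: ant0:(1,2)->E->(1,3) | ant1:(1,3)->W->(1,2)
  grid max=7 at (1,2)

(1,3) (1,2)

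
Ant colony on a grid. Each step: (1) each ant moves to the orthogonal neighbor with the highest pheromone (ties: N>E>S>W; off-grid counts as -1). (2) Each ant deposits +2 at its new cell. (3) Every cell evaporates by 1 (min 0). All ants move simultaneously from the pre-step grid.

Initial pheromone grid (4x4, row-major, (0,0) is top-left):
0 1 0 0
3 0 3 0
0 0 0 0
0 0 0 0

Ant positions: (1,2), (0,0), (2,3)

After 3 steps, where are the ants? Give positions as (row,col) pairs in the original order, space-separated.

Step 1: ant0:(1,2)->N->(0,2) | ant1:(0,0)->S->(1,0) | ant2:(2,3)->N->(1,3)
  grid max=4 at (1,0)
Step 2: ant0:(0,2)->S->(1,2) | ant1:(1,0)->N->(0,0) | ant2:(1,3)->W->(1,2)
  grid max=5 at (1,2)
Step 3: ant0:(1,2)->N->(0,2) | ant1:(0,0)->S->(1,0) | ant2:(1,2)->N->(0,2)
  grid max=4 at (1,0)

(0,2) (1,0) (0,2)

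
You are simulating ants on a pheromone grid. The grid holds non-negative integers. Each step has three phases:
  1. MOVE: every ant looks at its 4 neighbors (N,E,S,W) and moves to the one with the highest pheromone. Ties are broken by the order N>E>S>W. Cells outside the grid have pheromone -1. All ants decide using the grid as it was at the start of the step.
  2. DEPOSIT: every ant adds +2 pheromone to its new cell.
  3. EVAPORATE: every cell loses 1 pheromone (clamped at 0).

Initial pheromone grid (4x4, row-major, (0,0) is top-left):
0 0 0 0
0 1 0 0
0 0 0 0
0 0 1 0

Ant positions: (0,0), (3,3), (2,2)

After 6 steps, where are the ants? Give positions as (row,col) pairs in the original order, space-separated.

Step 1: ant0:(0,0)->E->(0,1) | ant1:(3,3)->W->(3,2) | ant2:(2,2)->S->(3,2)
  grid max=4 at (3,2)
Step 2: ant0:(0,1)->E->(0,2) | ant1:(3,2)->N->(2,2) | ant2:(3,2)->N->(2,2)
  grid max=3 at (2,2)
Step 3: ant0:(0,2)->E->(0,3) | ant1:(2,2)->S->(3,2) | ant2:(2,2)->S->(3,2)
  grid max=6 at (3,2)
Step 4: ant0:(0,3)->S->(1,3) | ant1:(3,2)->N->(2,2) | ant2:(3,2)->N->(2,2)
  grid max=5 at (2,2)
Step 5: ant0:(1,3)->N->(0,3) | ant1:(2,2)->S->(3,2) | ant2:(2,2)->S->(3,2)
  grid max=8 at (3,2)
Step 6: ant0:(0,3)->S->(1,3) | ant1:(3,2)->N->(2,2) | ant2:(3,2)->N->(2,2)
  grid max=7 at (2,2)

(1,3) (2,2) (2,2)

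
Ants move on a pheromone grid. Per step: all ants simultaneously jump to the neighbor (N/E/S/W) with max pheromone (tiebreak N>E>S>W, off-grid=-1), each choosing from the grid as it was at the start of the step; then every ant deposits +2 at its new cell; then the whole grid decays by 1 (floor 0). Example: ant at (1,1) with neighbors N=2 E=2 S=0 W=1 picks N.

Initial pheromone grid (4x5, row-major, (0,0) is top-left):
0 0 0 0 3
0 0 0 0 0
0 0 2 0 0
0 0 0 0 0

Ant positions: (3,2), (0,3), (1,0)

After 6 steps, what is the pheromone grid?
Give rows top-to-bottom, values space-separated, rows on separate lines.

After step 1: ants at (2,2),(0,4),(0,0)
  1 0 0 0 4
  0 0 0 0 0
  0 0 3 0 0
  0 0 0 0 0
After step 2: ants at (1,2),(1,4),(0,1)
  0 1 0 0 3
  0 0 1 0 1
  0 0 2 0 0
  0 0 0 0 0
After step 3: ants at (2,2),(0,4),(0,2)
  0 0 1 0 4
  0 0 0 0 0
  0 0 3 0 0
  0 0 0 0 0
After step 4: ants at (1,2),(1,4),(0,3)
  0 0 0 1 3
  0 0 1 0 1
  0 0 2 0 0
  0 0 0 0 0
After step 5: ants at (2,2),(0,4),(0,4)
  0 0 0 0 6
  0 0 0 0 0
  0 0 3 0 0
  0 0 0 0 0
After step 6: ants at (1,2),(1,4),(1,4)
  0 0 0 0 5
  0 0 1 0 3
  0 0 2 0 0
  0 0 0 0 0

0 0 0 0 5
0 0 1 0 3
0 0 2 0 0
0 0 0 0 0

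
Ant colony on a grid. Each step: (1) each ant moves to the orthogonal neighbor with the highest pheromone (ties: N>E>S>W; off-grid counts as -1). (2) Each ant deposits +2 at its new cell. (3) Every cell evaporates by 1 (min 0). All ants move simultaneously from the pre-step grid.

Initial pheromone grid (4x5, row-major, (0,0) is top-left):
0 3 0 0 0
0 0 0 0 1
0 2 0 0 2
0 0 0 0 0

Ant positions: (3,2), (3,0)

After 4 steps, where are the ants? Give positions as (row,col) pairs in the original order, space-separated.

Step 1: ant0:(3,2)->N->(2,2) | ant1:(3,0)->N->(2,0)
  grid max=2 at (0,1)
Step 2: ant0:(2,2)->W->(2,1) | ant1:(2,0)->E->(2,1)
  grid max=4 at (2,1)
Step 3: ant0:(2,1)->N->(1,1) | ant1:(2,1)->N->(1,1)
  grid max=3 at (1,1)
Step 4: ant0:(1,1)->S->(2,1) | ant1:(1,1)->S->(2,1)
  grid max=6 at (2,1)

(2,1) (2,1)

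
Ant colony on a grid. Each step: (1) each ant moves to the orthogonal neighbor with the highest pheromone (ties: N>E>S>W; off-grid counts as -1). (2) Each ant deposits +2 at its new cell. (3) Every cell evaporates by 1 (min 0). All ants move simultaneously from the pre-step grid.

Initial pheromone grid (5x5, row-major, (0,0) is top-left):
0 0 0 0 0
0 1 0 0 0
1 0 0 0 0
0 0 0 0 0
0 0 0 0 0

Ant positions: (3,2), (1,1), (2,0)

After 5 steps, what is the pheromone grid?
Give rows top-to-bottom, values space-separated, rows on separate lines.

After step 1: ants at (2,2),(0,1),(1,0)
  0 1 0 0 0
  1 0 0 0 0
  0 0 1 0 0
  0 0 0 0 0
  0 0 0 0 0
After step 2: ants at (1,2),(0,2),(0,0)
  1 0 1 0 0
  0 0 1 0 0
  0 0 0 0 0
  0 0 0 0 0
  0 0 0 0 0
After step 3: ants at (0,2),(1,2),(0,1)
  0 1 2 0 0
  0 0 2 0 0
  0 0 0 0 0
  0 0 0 0 0
  0 0 0 0 0
After step 4: ants at (1,2),(0,2),(0,2)
  0 0 5 0 0
  0 0 3 0 0
  0 0 0 0 0
  0 0 0 0 0
  0 0 0 0 0
After step 5: ants at (0,2),(1,2),(1,2)
  0 0 6 0 0
  0 0 6 0 0
  0 0 0 0 0
  0 0 0 0 0
  0 0 0 0 0

0 0 6 0 0
0 0 6 0 0
0 0 0 0 0
0 0 0 0 0
0 0 0 0 0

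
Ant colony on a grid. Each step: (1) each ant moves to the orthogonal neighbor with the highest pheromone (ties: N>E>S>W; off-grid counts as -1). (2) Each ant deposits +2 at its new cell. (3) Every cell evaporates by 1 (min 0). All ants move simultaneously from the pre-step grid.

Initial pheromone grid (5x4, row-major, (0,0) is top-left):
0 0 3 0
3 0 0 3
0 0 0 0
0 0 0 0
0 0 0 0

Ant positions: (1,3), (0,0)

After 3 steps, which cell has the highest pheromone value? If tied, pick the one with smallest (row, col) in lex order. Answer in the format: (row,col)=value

Answer: (1,0)=4

Derivation:
Step 1: ant0:(1,3)->N->(0,3) | ant1:(0,0)->S->(1,0)
  grid max=4 at (1,0)
Step 2: ant0:(0,3)->S->(1,3) | ant1:(1,0)->N->(0,0)
  grid max=3 at (1,0)
Step 3: ant0:(1,3)->N->(0,3) | ant1:(0,0)->S->(1,0)
  grid max=4 at (1,0)
Final grid:
  0 0 0 1
  4 0 0 2
  0 0 0 0
  0 0 0 0
  0 0 0 0
Max pheromone 4 at (1,0)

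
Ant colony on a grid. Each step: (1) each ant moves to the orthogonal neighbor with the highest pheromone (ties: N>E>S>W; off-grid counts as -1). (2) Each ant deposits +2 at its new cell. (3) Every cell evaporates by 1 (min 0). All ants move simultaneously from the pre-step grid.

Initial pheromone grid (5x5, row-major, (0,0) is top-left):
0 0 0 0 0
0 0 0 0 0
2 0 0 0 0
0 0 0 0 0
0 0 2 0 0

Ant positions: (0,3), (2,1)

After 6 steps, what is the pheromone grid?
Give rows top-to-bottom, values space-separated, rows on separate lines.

After step 1: ants at (0,4),(2,0)
  0 0 0 0 1
  0 0 0 0 0
  3 0 0 0 0
  0 0 0 0 0
  0 0 1 0 0
After step 2: ants at (1,4),(1,0)
  0 0 0 0 0
  1 0 0 0 1
  2 0 0 0 0
  0 0 0 0 0
  0 0 0 0 0
After step 3: ants at (0,4),(2,0)
  0 0 0 0 1
  0 0 0 0 0
  3 0 0 0 0
  0 0 0 0 0
  0 0 0 0 0
After step 4: ants at (1,4),(1,0)
  0 0 0 0 0
  1 0 0 0 1
  2 0 0 0 0
  0 0 0 0 0
  0 0 0 0 0
After step 5: ants at (0,4),(2,0)
  0 0 0 0 1
  0 0 0 0 0
  3 0 0 0 0
  0 0 0 0 0
  0 0 0 0 0
After step 6: ants at (1,4),(1,0)
  0 0 0 0 0
  1 0 0 0 1
  2 0 0 0 0
  0 0 0 0 0
  0 0 0 0 0

0 0 0 0 0
1 0 0 0 1
2 0 0 0 0
0 0 0 0 0
0 0 0 0 0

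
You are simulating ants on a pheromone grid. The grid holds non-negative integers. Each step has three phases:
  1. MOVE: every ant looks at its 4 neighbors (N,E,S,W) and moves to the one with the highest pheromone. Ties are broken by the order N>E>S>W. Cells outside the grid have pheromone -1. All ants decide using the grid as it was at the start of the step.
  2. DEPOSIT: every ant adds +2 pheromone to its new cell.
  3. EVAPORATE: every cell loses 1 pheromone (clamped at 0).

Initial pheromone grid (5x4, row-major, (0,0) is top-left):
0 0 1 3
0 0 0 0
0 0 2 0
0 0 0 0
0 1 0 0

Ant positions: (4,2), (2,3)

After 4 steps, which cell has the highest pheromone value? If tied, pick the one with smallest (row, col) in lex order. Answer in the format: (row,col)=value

Answer: (2,2)=2

Derivation:
Step 1: ant0:(4,2)->W->(4,1) | ant1:(2,3)->W->(2,2)
  grid max=3 at (2,2)
Step 2: ant0:(4,1)->N->(3,1) | ant1:(2,2)->N->(1,2)
  grid max=2 at (2,2)
Step 3: ant0:(3,1)->S->(4,1) | ant1:(1,2)->S->(2,2)
  grid max=3 at (2,2)
Step 4: ant0:(4,1)->N->(3,1) | ant1:(2,2)->N->(1,2)
  grid max=2 at (2,2)
Final grid:
  0 0 0 0
  0 0 1 0
  0 0 2 0
  0 1 0 0
  0 1 0 0
Max pheromone 2 at (2,2)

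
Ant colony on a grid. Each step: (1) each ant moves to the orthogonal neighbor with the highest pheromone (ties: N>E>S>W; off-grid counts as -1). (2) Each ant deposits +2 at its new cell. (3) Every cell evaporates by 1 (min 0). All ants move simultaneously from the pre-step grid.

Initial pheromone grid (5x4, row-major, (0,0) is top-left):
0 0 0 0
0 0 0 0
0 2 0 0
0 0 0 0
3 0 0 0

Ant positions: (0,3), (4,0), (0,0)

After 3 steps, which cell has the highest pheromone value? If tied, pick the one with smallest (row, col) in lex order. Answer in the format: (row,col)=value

Answer: (0,2)=2

Derivation:
Step 1: ant0:(0,3)->S->(1,3) | ant1:(4,0)->N->(3,0) | ant2:(0,0)->E->(0,1)
  grid max=2 at (4,0)
Step 2: ant0:(1,3)->N->(0,3) | ant1:(3,0)->S->(4,0) | ant2:(0,1)->E->(0,2)
  grid max=3 at (4,0)
Step 3: ant0:(0,3)->W->(0,2) | ant1:(4,0)->N->(3,0) | ant2:(0,2)->E->(0,3)
  grid max=2 at (0,2)
Final grid:
  0 0 2 2
  0 0 0 0
  0 0 0 0
  1 0 0 0
  2 0 0 0
Max pheromone 2 at (0,2)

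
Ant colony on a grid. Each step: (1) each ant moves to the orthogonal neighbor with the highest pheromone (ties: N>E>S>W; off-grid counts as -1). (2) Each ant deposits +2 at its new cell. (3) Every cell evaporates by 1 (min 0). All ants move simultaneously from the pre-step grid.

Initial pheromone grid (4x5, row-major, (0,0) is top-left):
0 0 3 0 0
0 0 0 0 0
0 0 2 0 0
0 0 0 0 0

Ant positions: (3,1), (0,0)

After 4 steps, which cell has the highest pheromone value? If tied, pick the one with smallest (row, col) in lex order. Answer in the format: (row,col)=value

Step 1: ant0:(3,1)->N->(2,1) | ant1:(0,0)->E->(0,1)
  grid max=2 at (0,2)
Step 2: ant0:(2,1)->E->(2,2) | ant1:(0,1)->E->(0,2)
  grid max=3 at (0,2)
Step 3: ant0:(2,2)->N->(1,2) | ant1:(0,2)->E->(0,3)
  grid max=2 at (0,2)
Step 4: ant0:(1,2)->N->(0,2) | ant1:(0,3)->W->(0,2)
  grid max=5 at (0,2)
Final grid:
  0 0 5 0 0
  0 0 0 0 0
  0 0 0 0 0
  0 0 0 0 0
Max pheromone 5 at (0,2)

Answer: (0,2)=5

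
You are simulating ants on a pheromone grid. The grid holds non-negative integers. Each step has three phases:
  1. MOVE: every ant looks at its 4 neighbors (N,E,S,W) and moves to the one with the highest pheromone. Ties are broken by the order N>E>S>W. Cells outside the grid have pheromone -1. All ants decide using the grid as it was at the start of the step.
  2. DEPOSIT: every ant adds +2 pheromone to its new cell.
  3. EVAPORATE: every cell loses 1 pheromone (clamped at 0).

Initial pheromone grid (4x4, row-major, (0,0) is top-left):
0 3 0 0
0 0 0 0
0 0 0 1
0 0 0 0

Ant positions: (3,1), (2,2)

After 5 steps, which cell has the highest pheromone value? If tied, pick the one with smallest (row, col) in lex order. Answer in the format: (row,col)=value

Answer: (0,1)=2

Derivation:
Step 1: ant0:(3,1)->N->(2,1) | ant1:(2,2)->E->(2,3)
  grid max=2 at (0,1)
Step 2: ant0:(2,1)->N->(1,1) | ant1:(2,3)->N->(1,3)
  grid max=1 at (0,1)
Step 3: ant0:(1,1)->N->(0,1) | ant1:(1,3)->S->(2,3)
  grid max=2 at (0,1)
Step 4: ant0:(0,1)->E->(0,2) | ant1:(2,3)->N->(1,3)
  grid max=1 at (0,1)
Step 5: ant0:(0,2)->W->(0,1) | ant1:(1,3)->S->(2,3)
  grid max=2 at (0,1)
Final grid:
  0 2 0 0
  0 0 0 0
  0 0 0 2
  0 0 0 0
Max pheromone 2 at (0,1)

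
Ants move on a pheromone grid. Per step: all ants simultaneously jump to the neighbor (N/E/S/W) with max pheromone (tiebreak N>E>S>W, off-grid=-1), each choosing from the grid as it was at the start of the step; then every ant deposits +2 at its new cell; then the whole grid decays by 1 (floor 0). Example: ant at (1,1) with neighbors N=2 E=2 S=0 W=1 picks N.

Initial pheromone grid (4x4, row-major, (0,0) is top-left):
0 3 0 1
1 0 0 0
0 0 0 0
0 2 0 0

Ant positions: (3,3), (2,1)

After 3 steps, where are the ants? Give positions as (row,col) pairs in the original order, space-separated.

Step 1: ant0:(3,3)->N->(2,3) | ant1:(2,1)->S->(3,1)
  grid max=3 at (3,1)
Step 2: ant0:(2,3)->N->(1,3) | ant1:(3,1)->N->(2,1)
  grid max=2 at (3,1)
Step 3: ant0:(1,3)->N->(0,3) | ant1:(2,1)->S->(3,1)
  grid max=3 at (3,1)

(0,3) (3,1)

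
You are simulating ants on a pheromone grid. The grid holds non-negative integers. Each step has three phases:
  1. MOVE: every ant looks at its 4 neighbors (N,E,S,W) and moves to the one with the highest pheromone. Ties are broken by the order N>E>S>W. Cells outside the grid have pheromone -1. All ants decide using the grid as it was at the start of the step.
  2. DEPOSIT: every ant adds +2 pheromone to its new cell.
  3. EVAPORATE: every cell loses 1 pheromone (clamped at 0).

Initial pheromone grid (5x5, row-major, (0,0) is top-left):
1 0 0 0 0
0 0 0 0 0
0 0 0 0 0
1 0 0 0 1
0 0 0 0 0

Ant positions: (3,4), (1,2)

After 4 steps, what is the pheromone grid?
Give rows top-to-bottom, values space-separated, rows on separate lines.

After step 1: ants at (2,4),(0,2)
  0 0 1 0 0
  0 0 0 0 0
  0 0 0 0 1
  0 0 0 0 0
  0 0 0 0 0
After step 2: ants at (1,4),(0,3)
  0 0 0 1 0
  0 0 0 0 1
  0 0 0 0 0
  0 0 0 0 0
  0 0 0 0 0
After step 3: ants at (0,4),(0,4)
  0 0 0 0 3
  0 0 0 0 0
  0 0 0 0 0
  0 0 0 0 0
  0 0 0 0 0
After step 4: ants at (1,4),(1,4)
  0 0 0 0 2
  0 0 0 0 3
  0 0 0 0 0
  0 0 0 0 0
  0 0 0 0 0

0 0 0 0 2
0 0 0 0 3
0 0 0 0 0
0 0 0 0 0
0 0 0 0 0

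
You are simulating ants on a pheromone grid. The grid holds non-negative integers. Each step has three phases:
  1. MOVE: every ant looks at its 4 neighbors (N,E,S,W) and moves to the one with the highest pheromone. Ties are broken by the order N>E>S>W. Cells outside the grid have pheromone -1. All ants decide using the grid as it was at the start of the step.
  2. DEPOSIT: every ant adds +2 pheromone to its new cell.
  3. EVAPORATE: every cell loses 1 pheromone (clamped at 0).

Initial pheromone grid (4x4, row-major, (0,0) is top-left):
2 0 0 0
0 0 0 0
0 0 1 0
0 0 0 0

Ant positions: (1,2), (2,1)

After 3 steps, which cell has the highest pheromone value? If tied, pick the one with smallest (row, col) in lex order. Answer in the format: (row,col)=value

Answer: (2,2)=6

Derivation:
Step 1: ant0:(1,2)->S->(2,2) | ant1:(2,1)->E->(2,2)
  grid max=4 at (2,2)
Step 2: ant0:(2,2)->N->(1,2) | ant1:(2,2)->N->(1,2)
  grid max=3 at (1,2)
Step 3: ant0:(1,2)->S->(2,2) | ant1:(1,2)->S->(2,2)
  grid max=6 at (2,2)
Final grid:
  0 0 0 0
  0 0 2 0
  0 0 6 0
  0 0 0 0
Max pheromone 6 at (2,2)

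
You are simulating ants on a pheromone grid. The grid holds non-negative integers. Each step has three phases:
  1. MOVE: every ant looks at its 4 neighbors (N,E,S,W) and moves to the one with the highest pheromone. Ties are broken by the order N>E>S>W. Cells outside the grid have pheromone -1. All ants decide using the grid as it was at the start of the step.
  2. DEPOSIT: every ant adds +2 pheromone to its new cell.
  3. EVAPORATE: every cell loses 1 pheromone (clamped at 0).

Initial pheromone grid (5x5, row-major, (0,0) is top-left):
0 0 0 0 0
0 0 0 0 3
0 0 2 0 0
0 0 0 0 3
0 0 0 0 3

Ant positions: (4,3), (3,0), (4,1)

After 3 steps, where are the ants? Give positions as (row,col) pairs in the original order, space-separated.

Step 1: ant0:(4,3)->E->(4,4) | ant1:(3,0)->N->(2,0) | ant2:(4,1)->N->(3,1)
  grid max=4 at (4,4)
Step 2: ant0:(4,4)->N->(3,4) | ant1:(2,0)->N->(1,0) | ant2:(3,1)->N->(2,1)
  grid max=3 at (3,4)
Step 3: ant0:(3,4)->S->(4,4) | ant1:(1,0)->N->(0,0) | ant2:(2,1)->N->(1,1)
  grid max=4 at (4,4)

(4,4) (0,0) (1,1)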